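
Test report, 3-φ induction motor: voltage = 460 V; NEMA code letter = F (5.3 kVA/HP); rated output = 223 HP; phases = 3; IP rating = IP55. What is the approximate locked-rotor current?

1480 A

S_LR = 5.3 × 223 = 1181.9 kVA
I_LR = S_LR/(√3·V_L) = 1181900/(1.732×460) = 1480 A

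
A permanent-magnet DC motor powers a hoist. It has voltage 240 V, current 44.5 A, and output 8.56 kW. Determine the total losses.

2.12 kW

P_in = V·I = 240×44.5 = 10680 W
P_out = 8560 W
Losses = P_in − P_out = 10680 − 8560 = 2120 W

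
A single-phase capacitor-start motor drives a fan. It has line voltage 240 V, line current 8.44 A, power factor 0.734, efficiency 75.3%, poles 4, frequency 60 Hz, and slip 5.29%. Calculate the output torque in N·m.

P_in = V·I·cosφ = 240 × 8.44 × 0.734 = 1487 W
P_out = η·P_in = 0.753 × 1487 = 1120 W
n_s = 120×60/4 = 1800 rpm; n = 1800×(1−0.0529) = 1705 rpm
ω = 2π×1705/60 = 178.5 rad/s
τ = P_out/ω = 1120/178.5 = 6.27 N·m

6.27 N·m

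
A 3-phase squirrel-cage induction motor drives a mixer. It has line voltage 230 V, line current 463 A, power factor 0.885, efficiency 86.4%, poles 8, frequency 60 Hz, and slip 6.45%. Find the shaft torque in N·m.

P_in = √3·V·I·cosφ = 1.732 × 230 × 463 × 0.885 = 163230 W
P_out = η·P_in = 0.864 × 163230 = 141031 W
n_s = 120×60/8 = 900 rpm; n = 900×(1−0.0645) = 842 rpm
ω = 2π×842/60 = 88.17 rad/s
τ = P_out/ω = 141031/88.17 = 1600 N·m

1600 N·m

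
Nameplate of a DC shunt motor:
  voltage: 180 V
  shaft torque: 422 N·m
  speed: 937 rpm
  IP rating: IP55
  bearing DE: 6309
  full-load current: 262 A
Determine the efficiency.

ω = 2π × 937/60 = 98.12 rad/s; P_out = τω = 422 × 98.12 = 41407 W
P_in = V·I = 180 × 262 = 47160 W
η = P_out / P_in = 41407 / 47160 = 0.878 = 87.8%

87.8 %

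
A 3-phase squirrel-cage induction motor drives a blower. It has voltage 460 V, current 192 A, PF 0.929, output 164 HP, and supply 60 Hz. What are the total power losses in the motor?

19800 W

P_in = √3·V·I·cosφ = 1.732×460×192×0.929 = 142109 W
P_out = 164×746 = 122344 W
Losses = P_in − P_out = 142109 − 122344 = 19765 W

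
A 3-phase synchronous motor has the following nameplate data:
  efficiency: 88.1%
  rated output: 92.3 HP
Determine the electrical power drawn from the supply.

P_out = 92.3 × 746 = 68856 W
P_in = P_out/η = 68856/0.881 = 78157 W = 78.2 kW

78.2 kW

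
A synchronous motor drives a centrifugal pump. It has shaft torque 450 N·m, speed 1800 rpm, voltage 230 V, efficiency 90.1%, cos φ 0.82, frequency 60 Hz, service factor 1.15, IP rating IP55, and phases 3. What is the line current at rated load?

288 A

ω = 2π×1800/60 = 188.5 rad/s; P_out = τω = 450 × 188.5 = 84825 W
P_in = P_out / η = 84825 / 0.901 = 94145 W
I_L = P_in / (√3·V_L·cosφ) = 94145 / (1.732 × 230 × 0.82) = 288 A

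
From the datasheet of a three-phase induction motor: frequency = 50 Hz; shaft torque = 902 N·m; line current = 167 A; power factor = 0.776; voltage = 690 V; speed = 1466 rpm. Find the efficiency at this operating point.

ω = 2π × 1466/60 = 153.5 rad/s; P_out = τω = 902 × 153.5 = 138457 W
P_in = √3·V_L·I_L·cosφ = 1.732 × 690 × 167 × 0.776 = 154873 W
η = P_out / P_in = 138457 / 154873 = 0.894 = 89.4%

89.4 %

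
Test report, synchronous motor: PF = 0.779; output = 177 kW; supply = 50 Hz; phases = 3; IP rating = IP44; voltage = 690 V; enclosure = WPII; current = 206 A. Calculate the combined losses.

P_in = √3·V·I·cosφ = 1.732×690×206×0.779 = 191779 W
P_out = 177000 W
Losses = P_in − P_out = 191779 − 177000 = 14779 W

14800 W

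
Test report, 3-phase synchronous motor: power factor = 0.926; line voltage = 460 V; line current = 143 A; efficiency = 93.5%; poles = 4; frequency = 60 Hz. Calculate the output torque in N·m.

P_in = √3·V·I·cosφ = 1.732 × 460 × 143 × 0.926 = 105500 W
P_out = η·P_in = 0.935 × 105500 = 98643 W
n = n_s = 120×60/4 = 1800 rpm (synchronous)
ω = 2π×1800/60 = 188.5 rad/s
τ = P_out/ω = 98643/188.5 = 523 N·m

523 N·m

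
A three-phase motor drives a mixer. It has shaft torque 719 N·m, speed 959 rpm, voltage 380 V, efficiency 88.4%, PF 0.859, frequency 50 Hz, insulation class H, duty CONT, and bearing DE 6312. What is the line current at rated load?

144 A

ω = 2π×959/60 = 100.4 rad/s; P_out = τω = 719 × 100.4 = 72188 W
P_in = P_out / η = 72188 / 0.884 = 81661 W
I_L = P_in / (√3·V_L·cosφ) = 81661 / (1.732 × 380 × 0.859) = 144 A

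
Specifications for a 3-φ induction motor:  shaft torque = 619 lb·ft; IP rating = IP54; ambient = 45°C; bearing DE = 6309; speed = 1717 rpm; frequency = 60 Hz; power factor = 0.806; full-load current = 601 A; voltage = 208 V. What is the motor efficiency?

τ = 619 lb·ft × 1.356 = 839.4 N·m
ω = 2π × 1717/60 = 179.8 rad/s; P_out = τω = 839.4 × 179.8 = 150924 W
P_in = √3·V_L·I_L·cosφ = 1.732 × 208 × 601 × 0.806 = 174510 W
η = P_out / P_in = 150924 / 174510 = 0.865 = 86.5%

86.5 %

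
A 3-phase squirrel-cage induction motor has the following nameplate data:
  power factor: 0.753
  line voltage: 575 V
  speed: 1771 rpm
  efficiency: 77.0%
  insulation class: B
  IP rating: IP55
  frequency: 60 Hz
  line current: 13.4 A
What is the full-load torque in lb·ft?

30.8 lb·ft

P_in = √3·V·I·cosφ = 1.732 × 575 × 13.4 × 0.753 = 10049 W
P_out = η·P_in = 0.77 × 10049 = 7738 W
n = 1771 rpm
ω = 2π×1771/60 = 185.5 rad/s
τ = P_out/ω = 7738/185.5 = 41.71 N·m
In lb·ft: 41.71/1.356 = 30.8 lb·ft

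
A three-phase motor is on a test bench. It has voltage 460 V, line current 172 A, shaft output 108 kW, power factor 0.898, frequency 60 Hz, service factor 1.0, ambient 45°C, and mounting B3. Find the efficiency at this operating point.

P_out = 108 kW = 108000 W
P_in = √3·V_L·I_L·cosφ = 1.732 × 460 × 172 × 0.898 = 123058 W
η = P_out / P_in = 108000 / 123058 = 0.878 = 87.8%

87.8 %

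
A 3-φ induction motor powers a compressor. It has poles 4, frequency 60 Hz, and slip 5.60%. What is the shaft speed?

n_s = 120f/p = 120×60/4 = 1800 rpm
n = n_s(1 − s) = 1800 × (1 − 0.056) = 1699 rpm

1699 rpm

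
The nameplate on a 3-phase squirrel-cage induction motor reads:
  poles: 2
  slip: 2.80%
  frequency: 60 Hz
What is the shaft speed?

3499 rpm

n_s = 120f/p = 120×60/2 = 3600 rpm
n = n_s(1 − s) = 3600 × (1 − 0.028) = 3499 rpm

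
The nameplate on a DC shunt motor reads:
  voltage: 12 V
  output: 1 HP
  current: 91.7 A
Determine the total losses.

P_in = V·I = 12×91.7 = 1100 W
P_out = 1×746 = 746 W
Losses = P_in − P_out = 1100 − 746 = 354 W

354 W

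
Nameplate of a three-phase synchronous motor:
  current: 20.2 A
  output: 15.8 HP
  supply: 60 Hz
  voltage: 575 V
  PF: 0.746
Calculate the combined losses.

P_in = √3·V·I·cosφ = 1.732×575×20.2×0.746 = 15007 W
P_out = 15.8×746 = 11787 W
Losses = P_in − P_out = 15007 − 11787 = 3220 W

3220 W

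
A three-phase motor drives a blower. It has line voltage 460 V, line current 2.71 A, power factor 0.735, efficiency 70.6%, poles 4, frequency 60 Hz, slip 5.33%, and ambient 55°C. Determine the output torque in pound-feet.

P_in = √3·V·I·cosφ = 1.732 × 460 × 2.71 × 0.735 = 1587 W
P_out = η·P_in = 0.706 × 1587 = 1120 W
n_s = 120×60/4 = 1800 rpm; n = 1800×(1−0.0533) = 1704 rpm
ω = 2π×1704/60 = 178.4 rad/s
τ = P_out/ω = 1120/178.4 = 6.278 N·m
In lb·ft: 6.278/1.356 = 4.63 lb·ft

4.63 lb·ft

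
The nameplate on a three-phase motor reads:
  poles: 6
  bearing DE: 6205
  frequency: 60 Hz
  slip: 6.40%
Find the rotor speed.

n_s = 120f/p = 120×60/6 = 1200 rpm
n = n_s(1 − s) = 1200 × (1 − 0.064) = 1123 rpm

1123 rpm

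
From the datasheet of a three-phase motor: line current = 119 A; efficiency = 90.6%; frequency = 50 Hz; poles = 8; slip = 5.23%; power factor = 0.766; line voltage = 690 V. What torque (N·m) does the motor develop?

1330 N·m

P_in = √3·V·I·cosφ = 1.732 × 690 × 119 × 0.766 = 108936 W
P_out = η·P_in = 0.906 × 108936 = 98696 W
n_s = 120×50/8 = 750 rpm; n = 750×(1−0.0523) = 711 rpm
ω = 2π×711/60 = 74.46 rad/s
τ = P_out/ω = 98696/74.46 = 1330 N·m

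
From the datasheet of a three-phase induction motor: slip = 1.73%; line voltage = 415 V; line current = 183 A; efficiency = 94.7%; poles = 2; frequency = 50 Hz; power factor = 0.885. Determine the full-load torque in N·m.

P_in = √3·V·I·cosφ = 1.732 × 415 × 183 × 0.885 = 116410 W
P_out = η·P_in = 0.947 × 116410 = 110240 W
n_s = 120×50/2 = 3000 rpm; n = 3000×(1−0.0173) = 2948 rpm
ω = 2π×2948/60 = 308.7 rad/s
τ = P_out/ω = 110240/308.7 = 357 N·m

357 N·m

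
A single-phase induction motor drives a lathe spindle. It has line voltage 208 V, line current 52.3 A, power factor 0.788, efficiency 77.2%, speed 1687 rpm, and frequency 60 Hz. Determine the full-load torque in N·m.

P_in = V·I·cosφ = 208 × 52.3 × 0.788 = 8572 W
P_out = η·P_in = 0.772 × 8572 = 6618 W
n = 1687 rpm
ω = 2π×1687/60 = 176.7 rad/s
τ = P_out/ω = 6618/176.7 = 37.5 N·m

37.5 N·m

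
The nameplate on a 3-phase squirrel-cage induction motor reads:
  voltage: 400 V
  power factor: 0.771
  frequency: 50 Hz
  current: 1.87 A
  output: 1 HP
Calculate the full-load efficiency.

P_out = 1 × 746 = 746 W
P_in = √3·V_L·I_L·cosφ = 1.732 × 400 × 1.87 × 0.771 = 999 W
η = P_out / P_in = 746 / 999 = 0.747 = 74.7%

74.7 %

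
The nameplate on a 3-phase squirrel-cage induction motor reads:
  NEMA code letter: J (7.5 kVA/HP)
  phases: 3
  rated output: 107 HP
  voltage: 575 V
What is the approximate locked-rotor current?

806 A

S_LR = 7.5 × 107 = 802.5 kVA
I_LR = S_LR/(√3·V_L) = 802500/(1.732×575) = 806 A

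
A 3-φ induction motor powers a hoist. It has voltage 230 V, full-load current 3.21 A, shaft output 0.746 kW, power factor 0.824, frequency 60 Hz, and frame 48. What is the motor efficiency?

70.8 %

P_out = 0.746 kW = 746 W
P_in = √3·V_L·I_L·cosφ = 1.732 × 230 × 3.21 × 0.824 = 1054 W
η = P_out / P_in = 746 / 1054 = 0.708 = 70.8%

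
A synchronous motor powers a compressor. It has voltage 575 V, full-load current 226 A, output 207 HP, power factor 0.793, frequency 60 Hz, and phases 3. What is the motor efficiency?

P_out = 207 × 746 = 154422 W
P_in = √3·V_L·I_L·cosφ = 1.732 × 575 × 226 × 0.793 = 178483 W
η = P_out / P_in = 154422 / 178483 = 0.865 = 86.5%

86.5 %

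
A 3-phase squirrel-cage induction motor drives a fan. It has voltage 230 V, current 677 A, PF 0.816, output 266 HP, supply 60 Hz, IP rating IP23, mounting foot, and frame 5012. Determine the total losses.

P_in = √3·V·I·cosφ = 1.732×230×677×0.816 = 220067 W
P_out = 266×746 = 198436 W
Losses = P_in − P_out = 220067 − 198436 = 21631 W

21600 W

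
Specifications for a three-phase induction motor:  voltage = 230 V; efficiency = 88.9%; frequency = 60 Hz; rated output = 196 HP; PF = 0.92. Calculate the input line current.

449 A

P_out = 196 × 746 = 146216 W
P_in = P_out / η = 146216 / 0.889 = 164472 W
I_L = P_in / (√3·V_L·cosφ) = 164472 / (1.732 × 230 × 0.92) = 449 A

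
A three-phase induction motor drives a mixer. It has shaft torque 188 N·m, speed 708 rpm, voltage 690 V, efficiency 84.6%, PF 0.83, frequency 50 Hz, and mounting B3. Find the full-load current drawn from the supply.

16.6 A

ω = 2π×708/60 = 74.14 rad/s; P_out = τω = 188 × 74.14 = 13938 W
P_in = P_out / η = 13938 / 0.846 = 16475 W
I_L = P_in / (√3·V_L·cosφ) = 16475 / (1.732 × 690 × 0.83) = 16.6 A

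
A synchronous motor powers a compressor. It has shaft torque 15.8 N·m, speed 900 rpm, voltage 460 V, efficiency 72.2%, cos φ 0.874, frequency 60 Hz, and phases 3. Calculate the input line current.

2.96 A

ω = 2π×900/60 = 94.25 rad/s; P_out = τω = 15.8 × 94.25 = 1489 W
P_in = P_out / η = 1489 / 0.722 = 2062 W
I_L = P_in / (√3·V_L·cosφ) = 2062 / (1.732 × 460 × 0.874) = 2.96 A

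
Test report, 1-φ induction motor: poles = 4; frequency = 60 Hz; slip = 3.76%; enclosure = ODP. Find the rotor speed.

n_s = 120f/p = 120×60/4 = 1800 rpm
n = n_s(1 − s) = 1800 × (1 − 0.0376) = 1732 rpm

1732 rpm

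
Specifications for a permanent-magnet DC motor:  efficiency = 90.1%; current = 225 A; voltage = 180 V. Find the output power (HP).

48.9 HP

P_in = V·I = 180 × 225 = 40500 W
P_out = η·P_in = 0.901 × 40500 = 36491 W
= 36491/746 = 48.9 HP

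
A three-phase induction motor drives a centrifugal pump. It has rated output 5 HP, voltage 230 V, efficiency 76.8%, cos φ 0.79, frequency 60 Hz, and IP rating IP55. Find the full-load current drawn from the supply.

15.4 A

P_out = 5 × 746 = 3730 W
P_in = P_out / η = 3730 / 0.768 = 4857 W
I_L = P_in / (√3·V_L·cosφ) = 4857 / (1.732 × 230 × 0.79) = 15.4 A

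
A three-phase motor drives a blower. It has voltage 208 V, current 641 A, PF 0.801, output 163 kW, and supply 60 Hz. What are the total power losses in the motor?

22000 W

P_in = √3·V·I·cosφ = 1.732×208×641×0.801 = 184970 W
P_out = 163000 W
Losses = P_in − P_out = 184970 − 163000 = 21970 W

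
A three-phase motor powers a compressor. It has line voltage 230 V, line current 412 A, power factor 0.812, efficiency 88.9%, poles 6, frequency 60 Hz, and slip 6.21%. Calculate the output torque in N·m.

P_in = √3·V·I·cosφ = 1.732 × 230 × 412 × 0.812 = 133269 W
P_out = η·P_in = 0.889 × 133269 = 118476 W
n_s = 120×60/6 = 1200 rpm; n = 1200×(1−0.0621) = 1125 rpm
ω = 2π×1125/60 = 117.8 rad/s
τ = P_out/ω = 118476/117.8 = 1010 N·m

1010 N·m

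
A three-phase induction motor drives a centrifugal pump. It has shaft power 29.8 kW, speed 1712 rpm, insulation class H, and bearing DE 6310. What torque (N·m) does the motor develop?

166 N·m

ω = 2π × 1712/60 = 179.3 rad/s
τ = P/ω = 29800/179.3 = 166 N·m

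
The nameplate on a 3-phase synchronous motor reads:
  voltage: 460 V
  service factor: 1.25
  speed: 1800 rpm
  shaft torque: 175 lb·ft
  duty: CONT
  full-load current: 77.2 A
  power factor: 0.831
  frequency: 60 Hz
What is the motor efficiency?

τ = 175 lb·ft × 1.356 = 237.3 N·m
ω = 2π × 1800/60 = 188.5 rad/s; P_out = τω = 237.3 × 188.5 = 44731 W
P_in = √3·V_L·I_L·cosφ = 1.732 × 460 × 77.2 × 0.831 = 51112 W
η = P_out / P_in = 44731 / 51112 = 0.875 = 87.5%

87.5 %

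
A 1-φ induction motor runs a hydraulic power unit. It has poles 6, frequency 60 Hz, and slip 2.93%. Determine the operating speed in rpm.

1165 rpm

n_s = 120f/p = 120×60/6 = 1200 rpm
n = n_s(1 − s) = 1200 × (1 − 0.0293) = 1165 rpm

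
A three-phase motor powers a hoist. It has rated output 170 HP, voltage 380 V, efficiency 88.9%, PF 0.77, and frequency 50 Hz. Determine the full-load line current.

P_out = 170 × 746 = 126820 W
P_in = P_out / η = 126820 / 0.889 = 142655 W
I_L = P_in / (√3·V_L·cosφ) = 142655 / (1.732 × 380 × 0.77) = 281 A

281 A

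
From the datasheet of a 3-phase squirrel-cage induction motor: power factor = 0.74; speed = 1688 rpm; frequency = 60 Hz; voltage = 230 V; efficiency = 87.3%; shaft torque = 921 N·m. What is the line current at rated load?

633 A

ω = 2π×1688/60 = 176.8 rad/s; P_out = τω = 921 × 176.8 = 162833 W
P_in = P_out / η = 162833 / 0.873 = 186521 W
I_L = P_in / (√3·V_L·cosφ) = 186521 / (1.732 × 230 × 0.74) = 633 A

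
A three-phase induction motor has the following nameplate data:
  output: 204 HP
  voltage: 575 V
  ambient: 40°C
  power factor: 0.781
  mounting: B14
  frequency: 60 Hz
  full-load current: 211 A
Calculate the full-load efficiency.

P_out = 204 × 746 = 152184 W
P_in = √3·V_L·I_L·cosφ = 1.732 × 575 × 211 × 0.781 = 164115 W
η = P_out / P_in = 152184 / 164115 = 0.927 = 92.7%

92.7 %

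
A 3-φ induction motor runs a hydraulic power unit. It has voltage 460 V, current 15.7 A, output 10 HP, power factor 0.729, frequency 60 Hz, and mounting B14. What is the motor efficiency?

P_out = 10 × 746 = 7460 W
P_in = √3·V_L·I_L·cosφ = 1.732 × 460 × 15.7 × 0.729 = 9119 W
η = P_out / P_in = 7460 / 9119 = 0.818 = 81.8%

81.8 %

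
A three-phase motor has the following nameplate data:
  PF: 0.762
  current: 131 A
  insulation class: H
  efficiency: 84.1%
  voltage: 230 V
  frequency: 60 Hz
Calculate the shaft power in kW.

P_in = √3·V·I·cosφ = 1.732 × 230 × 131 × 0.762 = 39765 W
P_out = η·P_in = 0.841 × 39765 = 33442 W

33.4 kW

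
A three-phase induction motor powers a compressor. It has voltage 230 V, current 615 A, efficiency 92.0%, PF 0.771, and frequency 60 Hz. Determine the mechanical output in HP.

233 HP

P_in = √3·V·I·cosφ = 1.732 × 230 × 615 × 0.771 = 188888 W
P_out = η·P_in = 0.92 × 188888 = 173777 W
= 173777/746 = 233 HP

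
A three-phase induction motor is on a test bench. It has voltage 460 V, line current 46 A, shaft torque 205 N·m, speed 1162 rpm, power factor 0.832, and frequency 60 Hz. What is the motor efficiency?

ω = 2π × 1162/60 = 121.7 rad/s; P_out = τω = 205 × 121.7 = 24949 W
P_in = √3·V_L·I_L·cosφ = 1.732 × 460 × 46 × 0.832 = 30492 W
η = P_out / P_in = 24949 / 30492 = 0.818 = 81.8%

81.8 %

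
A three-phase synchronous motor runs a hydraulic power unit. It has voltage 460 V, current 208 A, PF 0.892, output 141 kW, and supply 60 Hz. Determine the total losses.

P_in = √3·V·I·cosφ = 1.732×460×208×0.892 = 147820 W
P_out = 141000 W
Losses = P_in − P_out = 147820 − 141000 = 6820 W

6.82 kW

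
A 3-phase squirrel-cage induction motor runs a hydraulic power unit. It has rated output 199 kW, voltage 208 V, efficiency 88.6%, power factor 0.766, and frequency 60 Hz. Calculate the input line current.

P_out = 199 kW = 199000 W
P_in = P_out / η = 199000 / 0.886 = 224605 W
I_L = P_in / (√3·V_L·cosφ) = 224605 / (1.732 × 208 × 0.766) = 814 A

814 A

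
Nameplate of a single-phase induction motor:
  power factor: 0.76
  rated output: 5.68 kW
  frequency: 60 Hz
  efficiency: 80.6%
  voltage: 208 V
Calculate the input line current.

P_out = 5.68 kW = 5680 W
P_in = P_out / η = 5680 / 0.806 = 7047 W
I = P_in / (V·cosφ) = 7047 / (208 × 0.76) = 44.6 A

44.6 A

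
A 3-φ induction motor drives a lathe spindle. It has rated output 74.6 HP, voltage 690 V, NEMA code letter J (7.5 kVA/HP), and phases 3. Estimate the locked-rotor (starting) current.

S_LR = 7.5 × 74.6 = 559.5 kVA
I_LR = S_LR/(√3·V_L) = 559500/(1.732×690) = 468 A

468 A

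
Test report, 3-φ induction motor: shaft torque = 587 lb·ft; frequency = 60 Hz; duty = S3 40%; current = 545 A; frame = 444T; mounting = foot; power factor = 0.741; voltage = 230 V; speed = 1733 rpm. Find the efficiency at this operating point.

τ = 587 lb·ft × 1.356 = 796 N·m
ω = 2π × 1733/60 = 181.5 rad/s; P_out = τω = 796 × 181.5 = 144474 W
P_in = √3·V_L·I_L·cosφ = 1.732 × 230 × 545 × 0.741 = 160876 W
η = P_out / P_in = 144474 / 160876 = 0.898 = 89.8%

89.8 %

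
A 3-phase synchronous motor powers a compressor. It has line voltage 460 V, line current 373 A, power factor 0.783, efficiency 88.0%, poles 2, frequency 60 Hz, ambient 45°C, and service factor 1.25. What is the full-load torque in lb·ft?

401 lb·ft

P_in = √3·V·I·cosφ = 1.732 × 460 × 373 × 0.783 = 232689 W
P_out = η·P_in = 0.88 × 232689 = 204766 W
n = n_s = 120×60/2 = 3600 rpm (synchronous)
ω = 2π×3600/60 = 377 rad/s
τ = P_out/ω = 204766/377 = 543.1 N·m
In lb·ft: 543.1/1.356 = 401 lb·ft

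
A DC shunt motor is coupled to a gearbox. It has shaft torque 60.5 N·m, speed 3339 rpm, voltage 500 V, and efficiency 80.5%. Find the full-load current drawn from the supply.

52.6 A

ω = 2π×3339/60 = 349.7 rad/s; P_out = τω = 60.5 × 349.7 = 21157 W
P_in = P_out / η = 21157 / 0.805 = 26282 W
I = P_in / V = 26282 / 500 = 52.6 A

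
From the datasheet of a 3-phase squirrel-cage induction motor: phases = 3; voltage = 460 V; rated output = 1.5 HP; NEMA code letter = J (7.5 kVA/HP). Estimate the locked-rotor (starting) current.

S_LR = 7.5 × 1.5 = 11.25 kVA
I_LR = S_LR/(√3·V_L) = 11250/(1.732×460) = 14.1 A

14.1 A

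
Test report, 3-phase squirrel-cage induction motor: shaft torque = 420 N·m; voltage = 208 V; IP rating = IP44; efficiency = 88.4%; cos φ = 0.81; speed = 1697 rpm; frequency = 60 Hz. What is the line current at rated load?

289 A

ω = 2π×1697/60 = 177.7 rad/s; P_out = τω = 420 × 177.7 = 74634 W
P_in = P_out / η = 74634 / 0.884 = 84428 W
I_L = P_in / (√3·V_L·cosφ) = 84428 / (1.732 × 208 × 0.81) = 289 A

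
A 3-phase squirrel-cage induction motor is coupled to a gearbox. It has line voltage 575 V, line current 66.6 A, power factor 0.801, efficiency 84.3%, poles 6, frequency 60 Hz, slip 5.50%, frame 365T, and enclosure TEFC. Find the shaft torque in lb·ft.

278 lb·ft

P_in = √3·V·I·cosφ = 1.732 × 575 × 66.6 × 0.801 = 53128 W
P_out = η·P_in = 0.843 × 53128 = 44787 W
n_s = 120×60/6 = 1200 rpm; n = 1200×(1−0.055) = 1134 rpm
ω = 2π×1134/60 = 118.8 rad/s
τ = P_out/ω = 44787/118.8 = 377 N·m
In lb·ft: 377/1.356 = 278 lb·ft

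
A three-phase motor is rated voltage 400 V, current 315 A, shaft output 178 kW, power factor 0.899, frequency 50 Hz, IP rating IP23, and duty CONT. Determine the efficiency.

P_out = 178 kW = 178000 W
P_in = √3·V_L·I_L·cosφ = 1.732 × 400 × 315 × 0.899 = 196191 W
η = P_out / P_in = 178000 / 196191 = 0.907 = 90.7%

90.7 %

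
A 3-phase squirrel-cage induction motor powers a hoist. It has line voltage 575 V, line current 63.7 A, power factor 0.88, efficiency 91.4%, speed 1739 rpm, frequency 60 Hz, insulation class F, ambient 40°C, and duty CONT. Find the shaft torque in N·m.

280 N·m

P_in = √3·V·I·cosφ = 1.732 × 575 × 63.7 × 0.88 = 55826 W
P_out = η·P_in = 0.914 × 55826 = 51025 W
n = 1739 rpm
ω = 2π×1739/60 = 182.1 rad/s
τ = P_out/ω = 51025/182.1 = 280 N·m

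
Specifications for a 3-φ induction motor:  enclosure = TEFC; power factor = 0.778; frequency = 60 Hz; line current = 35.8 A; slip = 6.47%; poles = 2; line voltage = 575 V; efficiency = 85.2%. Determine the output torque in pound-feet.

49.4 lb·ft

P_in = √3·V·I·cosφ = 1.732 × 575 × 35.8 × 0.778 = 27738 W
P_out = η·P_in = 0.852 × 27738 = 23633 W
n_s = 120×60/2 = 3600 rpm; n = 3600×(1−0.0647) = 3367 rpm
ω = 2π×3367/60 = 352.6 rad/s
τ = P_out/ω = 23633/352.6 = 67.02 N·m
In lb·ft: 67.02/1.356 = 49.4 lb·ft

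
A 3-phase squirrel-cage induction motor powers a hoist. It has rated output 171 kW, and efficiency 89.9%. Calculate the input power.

190 kW

P_out = 171000 W
P_in = P_out/η = 171000/0.899 = 190211 W = 190 kW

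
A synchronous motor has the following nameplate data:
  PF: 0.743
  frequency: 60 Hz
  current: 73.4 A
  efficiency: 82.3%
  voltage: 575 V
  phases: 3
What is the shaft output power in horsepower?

59.9 HP

P_in = √3·V·I·cosφ = 1.732 × 575 × 73.4 × 0.743 = 54313 W
P_out = η·P_in = 0.823 × 54313 = 44700 W
= 44700/746 = 59.9 HP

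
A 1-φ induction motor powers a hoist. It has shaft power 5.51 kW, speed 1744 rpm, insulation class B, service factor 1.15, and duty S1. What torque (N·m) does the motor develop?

ω = 2π × 1744/60 = 182.6 rad/s
τ = P/ω = 5510/182.6 = 30.2 N·m

30.2 N·m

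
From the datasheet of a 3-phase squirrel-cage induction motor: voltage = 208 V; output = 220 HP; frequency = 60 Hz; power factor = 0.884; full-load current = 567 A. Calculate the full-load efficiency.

90.9 %

P_out = 220 × 746 = 164120 W
P_in = √3·V_L·I_L·cosφ = 1.732 × 208 × 567 × 0.884 = 180570 W
η = P_out / P_in = 164120 / 180570 = 0.909 = 90.9%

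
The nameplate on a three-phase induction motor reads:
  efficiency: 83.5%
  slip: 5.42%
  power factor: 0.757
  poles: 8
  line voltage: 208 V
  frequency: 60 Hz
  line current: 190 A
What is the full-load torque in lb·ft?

P_in = √3·V·I·cosφ = 1.732 × 208 × 190 × 0.757 = 51816 W
P_out = η·P_in = 0.835 × 51816 = 43266 W
n_s = 120×60/8 = 900 rpm; n = 900×(1−0.0542) = 851 rpm
ω = 2π×851/60 = 89.12 rad/s
τ = P_out/ω = 43266/89.12 = 485.5 N·m
In lb·ft: 485.5/1.356 = 358 lb·ft

358 lb·ft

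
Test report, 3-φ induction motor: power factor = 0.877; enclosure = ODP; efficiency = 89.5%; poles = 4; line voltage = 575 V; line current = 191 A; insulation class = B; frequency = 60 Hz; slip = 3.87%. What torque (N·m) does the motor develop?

P_in = √3·V·I·cosφ = 1.732 × 575 × 191 × 0.877 = 166820 W
P_out = η·P_in = 0.895 × 166820 = 149304 W
n_s = 120×60/4 = 1800 rpm; n = 1800×(1−0.0387) = 1730 rpm
ω = 2π×1730/60 = 181.2 rad/s
τ = P_out/ω = 149304/181.2 = 824 N·m

824 N·m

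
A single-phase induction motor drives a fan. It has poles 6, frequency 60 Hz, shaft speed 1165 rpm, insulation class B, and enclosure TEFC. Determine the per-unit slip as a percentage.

2.92 %

n_s = 120f/p = 120×60/6 = 1200 rpm
s = (n_s − n)/n_s = (1200 − 1165)/1200 = 0.0292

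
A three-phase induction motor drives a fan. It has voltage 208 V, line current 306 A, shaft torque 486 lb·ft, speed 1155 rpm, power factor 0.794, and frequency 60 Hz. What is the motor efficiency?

91.1 %

τ = 486 lb·ft × 1.356 = 659 N·m
ω = 2π × 1155/60 = 121 rad/s; P_out = τω = 659 × 121 = 79739 W
P_in = √3·V_L·I_L·cosφ = 1.732 × 208 × 306 × 0.794 = 87529 W
η = P_out / P_in = 79739 / 87529 = 0.911 = 91.1%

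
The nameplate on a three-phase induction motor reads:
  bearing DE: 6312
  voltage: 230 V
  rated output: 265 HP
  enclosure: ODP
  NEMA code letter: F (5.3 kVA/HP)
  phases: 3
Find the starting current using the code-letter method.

3530 A

S_LR = 5.3 × 265 = 1404.5 kVA
I_LR = S_LR/(√3·V_L) = 1404500/(1.732×230) = 3530 A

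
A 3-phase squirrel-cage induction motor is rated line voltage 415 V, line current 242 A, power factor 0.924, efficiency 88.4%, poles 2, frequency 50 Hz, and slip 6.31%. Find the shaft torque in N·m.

P_in = √3·V·I·cosφ = 1.732 × 415 × 242 × 0.924 = 160725 W
P_out = η·P_in = 0.884 × 160725 = 142081 W
n_s = 120×50/2 = 3000 rpm; n = 3000×(1−0.0631) = 2811 rpm
ω = 2π×2811/60 = 294.4 rad/s
τ = P_out/ω = 142081/294.4 = 483 N·m

483 N·m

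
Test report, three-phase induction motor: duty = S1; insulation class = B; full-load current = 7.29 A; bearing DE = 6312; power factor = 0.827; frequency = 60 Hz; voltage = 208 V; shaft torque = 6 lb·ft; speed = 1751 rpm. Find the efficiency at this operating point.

τ = 6 lb·ft × 1.356 = 8.136 N·m
ω = 2π × 1751/60 = 183.4 rad/s; P_out = τω = 8.136 × 183.4 = 1492 W
P_in = √3·V_L·I_L·cosφ = 1.732 × 208 × 7.29 × 0.827 = 2172 W
η = P_out / P_in = 1492 / 2172 = 0.687 = 68.7%

68.7 %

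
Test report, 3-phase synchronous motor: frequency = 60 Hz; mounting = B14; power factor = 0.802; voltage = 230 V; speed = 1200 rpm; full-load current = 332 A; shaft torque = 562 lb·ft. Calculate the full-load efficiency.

90.3 %

τ = 562 lb·ft × 1.356 = 762.1 N·m
ω = 2π × 1200/60 = 125.7 rad/s; P_out = τω = 762.1 × 125.7 = 95796 W
P_in = √3·V_L·I_L·cosφ = 1.732 × 230 × 332 × 0.802 = 106069 W
η = P_out / P_in = 95796 / 106069 = 0.903 = 90.3%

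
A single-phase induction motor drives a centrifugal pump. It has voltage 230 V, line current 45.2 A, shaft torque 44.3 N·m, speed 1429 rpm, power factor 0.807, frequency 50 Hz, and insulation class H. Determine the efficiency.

79.0 %

ω = 2π × 1429/60 = 149.6 rad/s; P_out = τω = 44.3 × 149.6 = 6627 W
P_in = V·I·cosφ = 230 × 45.2 × 0.807 = 8390 W
η = P_out / P_in = 6627 / 8390 = 0.790 = 79.0%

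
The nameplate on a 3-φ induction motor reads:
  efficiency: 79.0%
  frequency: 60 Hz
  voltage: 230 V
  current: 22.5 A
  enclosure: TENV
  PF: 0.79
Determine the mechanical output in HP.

P_in = √3·V·I·cosφ = 1.732 × 230 × 22.5 × 0.79 = 7081 W
P_out = η·P_in = 0.79 × 7081 = 5594 W
= 5594/746 = 7.5 HP

7.5 HP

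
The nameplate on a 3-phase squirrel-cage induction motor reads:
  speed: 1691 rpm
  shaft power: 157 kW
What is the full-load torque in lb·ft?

654 lb·ft

ω = 2π × 1691/60 = 177.1 rad/s
τ = P/ω = 157000/177.1 = 886.5 N·m
In lb·ft: 886.5/1.356 = 654 lb·ft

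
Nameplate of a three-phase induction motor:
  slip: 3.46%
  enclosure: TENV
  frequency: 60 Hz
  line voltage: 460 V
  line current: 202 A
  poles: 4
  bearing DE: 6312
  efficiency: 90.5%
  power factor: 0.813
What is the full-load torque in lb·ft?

P_in = √3·V·I·cosφ = 1.732 × 460 × 202 × 0.813 = 130842 W
P_out = η·P_in = 0.905 × 130842 = 118412 W
n_s = 120×60/4 = 1800 rpm; n = 1800×(1−0.0346) = 1738 rpm
ω = 2π×1738/60 = 182 rad/s
τ = P_out/ω = 118412/182 = 650.6 N·m
In lb·ft: 650.6/1.356 = 480 lb·ft

480 lb·ft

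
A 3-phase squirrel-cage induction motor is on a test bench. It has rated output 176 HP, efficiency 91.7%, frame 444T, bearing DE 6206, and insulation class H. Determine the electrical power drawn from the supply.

P_out = 176 × 746 = 131296 W
P_in = P_out/η = 131296/0.917 = 143180 W = 143 kW

143 kW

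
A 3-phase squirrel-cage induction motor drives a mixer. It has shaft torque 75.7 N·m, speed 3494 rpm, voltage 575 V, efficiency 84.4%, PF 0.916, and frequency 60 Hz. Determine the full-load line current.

ω = 2π×3494/60 = 365.9 rad/s; P_out = τω = 75.7 × 365.9 = 27699 W
P_in = P_out / η = 27699 / 0.844 = 32819 W
I_L = P_in / (√3·V_L·cosφ) = 32819 / (1.732 × 575 × 0.916) = 36 A

36 A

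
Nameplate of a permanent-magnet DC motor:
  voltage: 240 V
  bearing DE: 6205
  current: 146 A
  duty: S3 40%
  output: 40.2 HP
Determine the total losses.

5.05 kW

P_in = V·I = 240×146 = 35040 W
P_out = 40.2×746 = 29989 W
Losses = P_in − P_out = 35040 − 29989 = 5051 W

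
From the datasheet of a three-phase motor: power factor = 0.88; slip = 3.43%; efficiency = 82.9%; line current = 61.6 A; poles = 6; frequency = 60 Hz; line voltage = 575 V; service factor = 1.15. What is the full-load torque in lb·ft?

P_in = √3·V·I·cosφ = 1.732 × 575 × 61.6 × 0.88 = 53986 W
P_out = η·P_in = 0.829 × 53986 = 44754 W
n_s = 120×60/6 = 1200 rpm; n = 1200×(1−0.0343) = 1159 rpm
ω = 2π×1159/60 = 121.4 rad/s
τ = P_out/ω = 44754/121.4 = 368.6 N·m
In lb·ft: 368.6/1.356 = 272 lb·ft

272 lb·ft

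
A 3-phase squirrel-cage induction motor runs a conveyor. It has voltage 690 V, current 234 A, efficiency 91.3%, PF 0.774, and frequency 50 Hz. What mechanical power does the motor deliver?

P_in = √3·V·I·cosφ = 1.732 × 690 × 234 × 0.774 = 216448 W
P_out = η·P_in = 0.913 × 216448 = 197617 W

198 kW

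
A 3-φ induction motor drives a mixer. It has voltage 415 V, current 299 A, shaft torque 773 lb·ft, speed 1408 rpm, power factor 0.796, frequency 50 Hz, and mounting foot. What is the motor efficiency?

τ = 773 lb·ft × 1.356 = 1048 N·m
ω = 2π × 1408/60 = 147.4 rad/s; P_out = τω = 1048 × 147.4 = 154475 W
P_in = √3·V_L·I_L·cosφ = 1.732 × 415 × 299 × 0.796 = 171073 W
η = P_out / P_in = 154475 / 171073 = 0.903 = 90.3%

90.3 %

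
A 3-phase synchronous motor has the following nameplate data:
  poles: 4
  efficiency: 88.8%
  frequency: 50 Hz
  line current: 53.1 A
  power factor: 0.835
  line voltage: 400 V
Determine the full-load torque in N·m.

P_in = √3·V·I·cosφ = 1.732 × 400 × 53.1 × 0.835 = 30718 W
P_out = η·P_in = 0.888 × 30718 = 27278 W
n = n_s = 120×50/4 = 1500 rpm (synchronous)
ω = 2π×1500/60 = 157.1 rad/s
τ = P_out/ω = 27278/157.1 = 174 N·m

174 N·m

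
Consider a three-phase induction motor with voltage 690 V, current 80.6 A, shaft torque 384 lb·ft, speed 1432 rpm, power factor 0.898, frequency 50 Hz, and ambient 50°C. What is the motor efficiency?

τ = 384 lb·ft × 1.356 = 520.7 N·m
ω = 2π × 1432/60 = 150 rad/s; P_out = τω = 520.7 × 150 = 78105 W
P_in = √3·V_L·I_L·cosφ = 1.732 × 690 × 80.6 × 0.898 = 86498 W
η = P_out / P_in = 78105 / 86498 = 0.903 = 90.3%

90.3 %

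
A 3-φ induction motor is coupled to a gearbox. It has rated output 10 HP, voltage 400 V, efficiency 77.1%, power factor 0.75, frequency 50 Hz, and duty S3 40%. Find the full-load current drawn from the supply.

P_out = 10 × 746 = 7460 W
P_in = P_out / η = 7460 / 0.771 = 9676 W
I_L = P_in / (√3·V_L·cosφ) = 9676 / (1.732 × 400 × 0.75) = 18.6 A

18.6 A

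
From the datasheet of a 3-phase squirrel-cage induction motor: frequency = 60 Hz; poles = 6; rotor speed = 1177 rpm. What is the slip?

1.9 %

n_s = 120f/p = 120×60/6 = 1200 rpm
s = (n_s − n)/n_s = (1200 − 1177)/1200 = 0.0192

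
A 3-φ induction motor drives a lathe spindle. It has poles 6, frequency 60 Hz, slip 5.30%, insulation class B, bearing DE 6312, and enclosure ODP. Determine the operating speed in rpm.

n_s = 120f/p = 120×60/6 = 1200 rpm
n = n_s(1 − s) = 1200 × (1 − 0.053) = 1136 rpm

1136 rpm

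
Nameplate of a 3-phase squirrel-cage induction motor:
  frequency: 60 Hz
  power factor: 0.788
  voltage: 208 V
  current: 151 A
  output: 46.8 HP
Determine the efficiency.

P_out = 46.8 × 746 = 34913 W
P_in = √3·V_L·I_L·cosφ = 1.732 × 208 × 151 × 0.788 = 42866 W
η = P_out / P_in = 34913 / 42866 = 0.814 = 81.4%

81.4 %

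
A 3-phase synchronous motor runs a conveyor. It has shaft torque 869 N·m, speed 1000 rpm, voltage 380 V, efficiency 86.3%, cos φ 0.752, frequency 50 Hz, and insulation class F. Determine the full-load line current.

213 A

ω = 2π×1000/60 = 104.7 rad/s; P_out = τω = 869 × 104.7 = 90984 W
P_in = P_out / η = 90984 / 0.863 = 105428 W
I_L = P_in / (√3·V_L·cosφ) = 105428 / (1.732 × 380 × 0.752) = 213 A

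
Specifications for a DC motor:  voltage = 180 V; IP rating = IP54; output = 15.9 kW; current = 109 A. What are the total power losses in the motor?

P_in = V·I = 180×109 = 19620 W
P_out = 15900 W
Losses = P_in − P_out = 19620 − 15900 = 3720 W

3.72 kW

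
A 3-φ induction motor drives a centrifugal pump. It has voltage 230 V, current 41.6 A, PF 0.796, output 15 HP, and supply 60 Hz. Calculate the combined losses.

P_in = √3·V·I·cosφ = 1.732×230×41.6×0.796 = 13191 W
P_out = 15×746 = 11190 W
Losses = P_in − P_out = 13191 − 11190 = 2001 W

2000 W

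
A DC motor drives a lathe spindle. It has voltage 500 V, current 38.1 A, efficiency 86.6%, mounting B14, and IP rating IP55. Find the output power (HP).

22.1 HP

P_in = V·I = 500 × 38.1 = 19050 W
P_out = η·P_in = 0.866 × 19050 = 16497 W
= 16497/746 = 22.1 HP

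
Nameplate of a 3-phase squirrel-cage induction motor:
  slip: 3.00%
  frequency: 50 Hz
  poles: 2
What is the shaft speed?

n_s = 120f/p = 120×50/2 = 3000 rpm
n = n_s(1 − s) = 3000 × (1 − 0.03) = 2910 rpm

2910 rpm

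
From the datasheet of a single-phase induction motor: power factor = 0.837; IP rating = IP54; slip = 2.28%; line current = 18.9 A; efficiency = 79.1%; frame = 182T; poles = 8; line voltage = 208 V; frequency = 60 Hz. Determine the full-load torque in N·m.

28.3 N·m

P_in = V·I·cosφ = 208 × 18.9 × 0.837 = 3290 W
P_out = η·P_in = 0.791 × 3290 = 2602 W
n_s = 120×60/8 = 900 rpm; n = 900×(1−0.0228) = 879 rpm
ω = 2π×879/60 = 92.05 rad/s
τ = P_out/ω = 2602/92.05 = 28.3 N·m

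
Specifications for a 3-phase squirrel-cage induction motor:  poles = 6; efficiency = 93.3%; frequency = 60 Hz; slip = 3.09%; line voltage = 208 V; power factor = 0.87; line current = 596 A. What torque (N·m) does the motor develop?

1430 N·m

P_in = √3·V·I·cosφ = 1.732 × 208 × 596 × 0.87 = 186800 W
P_out = η·P_in = 0.933 × 186800 = 174284 W
n_s = 120×60/6 = 1200 rpm; n = 1200×(1−0.0309) = 1163 rpm
ω = 2π×1163/60 = 121.8 rad/s
τ = P_out/ω = 174284/121.8 = 1430 N·m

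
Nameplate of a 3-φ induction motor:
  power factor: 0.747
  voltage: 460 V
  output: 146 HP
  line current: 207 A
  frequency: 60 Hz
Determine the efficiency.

P_out = 146 × 746 = 108916 W
P_in = √3·V_L·I_L·cosφ = 1.732 × 460 × 207 × 0.747 = 123196 W
η = P_out / P_in = 108916 / 123196 = 0.884 = 88.4%

88.4 %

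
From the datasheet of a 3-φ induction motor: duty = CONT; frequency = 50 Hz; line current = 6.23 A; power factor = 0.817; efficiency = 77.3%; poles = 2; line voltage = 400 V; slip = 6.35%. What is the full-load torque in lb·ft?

P_in = √3·V·I·cosφ = 1.732 × 400 × 6.23 × 0.817 = 3526 W
P_out = η·P_in = 0.773 × 3526 = 2726 W
n_s = 120×50/2 = 3000 rpm; n = 3000×(1−0.0635) = 2810 rpm
ω = 2π×2810/60 = 294.3 rad/s
τ = P_out/ω = 2726/294.3 = 9.263 N·m
In lb·ft: 9.263/1.356 = 6.83 lb·ft

6.83 lb·ft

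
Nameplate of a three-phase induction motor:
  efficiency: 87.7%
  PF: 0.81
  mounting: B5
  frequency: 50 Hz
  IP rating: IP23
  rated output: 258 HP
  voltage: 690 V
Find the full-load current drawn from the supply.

227 A

P_out = 258 × 746 = 192468 W
P_in = P_out / η = 192468 / 0.877 = 219462 W
I_L = P_in / (√3·V_L·cosφ) = 219462 / (1.732 × 690 × 0.81) = 227 A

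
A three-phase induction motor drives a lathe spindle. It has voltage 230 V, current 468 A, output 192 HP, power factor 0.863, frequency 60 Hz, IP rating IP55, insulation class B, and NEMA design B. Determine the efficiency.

89.0 %

P_out = 192 × 746 = 143232 W
P_in = √3·V_L·I_L·cosφ = 1.732 × 230 × 468 × 0.863 = 160891 W
η = P_out / P_in = 143232 / 160891 = 0.890 = 89.0%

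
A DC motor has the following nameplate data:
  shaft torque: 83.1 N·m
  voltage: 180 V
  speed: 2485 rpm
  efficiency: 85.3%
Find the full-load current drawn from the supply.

141 A

ω = 2π×2485/60 = 260.2 rad/s; P_out = τω = 83.1 × 260.2 = 21623 W
P_in = P_out / η = 21623 / 0.853 = 25349 W
I = P_in / V = 25349 / 180 = 141 A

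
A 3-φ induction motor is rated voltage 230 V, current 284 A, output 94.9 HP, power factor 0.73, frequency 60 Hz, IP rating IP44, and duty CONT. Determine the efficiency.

85.7 %

P_out = 94.9 × 746 = 70795 W
P_in = √3·V_L·I_L·cosφ = 1.732 × 230 × 284 × 0.73 = 82588 W
η = P_out / P_in = 70795 / 82588 = 0.857 = 85.7%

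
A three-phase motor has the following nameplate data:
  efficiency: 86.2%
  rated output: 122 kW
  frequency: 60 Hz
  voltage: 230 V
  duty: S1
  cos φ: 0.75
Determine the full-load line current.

P_out = 122 kW = 122000 W
P_in = P_out / η = 122000 / 0.862 = 141531 W
I_L = P_in / (√3·V_L·cosφ) = 141531 / (1.732 × 230 × 0.75) = 474 A

474 A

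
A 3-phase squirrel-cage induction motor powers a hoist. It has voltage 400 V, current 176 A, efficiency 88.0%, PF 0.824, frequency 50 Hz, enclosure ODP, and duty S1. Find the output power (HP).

119 HP

P_in = √3·V·I·cosφ = 1.732 × 400 × 176 × 0.824 = 100473 W
P_out = η·P_in = 0.88 × 100473 = 88416 W
= 88416/746 = 119 HP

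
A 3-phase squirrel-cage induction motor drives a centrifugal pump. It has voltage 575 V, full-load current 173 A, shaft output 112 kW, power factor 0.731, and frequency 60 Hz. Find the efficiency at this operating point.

P_out = 112 kW = 112000 W
P_in = √3·V_L·I_L·cosφ = 1.732 × 575 × 173 × 0.731 = 125945 W
η = P_out / P_in = 112000 / 125945 = 0.889 = 88.9%

88.9 %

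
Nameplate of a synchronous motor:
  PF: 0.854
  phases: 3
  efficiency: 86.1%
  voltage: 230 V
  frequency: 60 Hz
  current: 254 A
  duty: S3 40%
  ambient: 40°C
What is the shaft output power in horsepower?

99.7 HP

P_in = √3·V·I·cosφ = 1.732 × 230 × 254 × 0.854 = 86411 W
P_out = η·P_in = 0.861 × 86411 = 74400 W
= 74400/746 = 99.7 HP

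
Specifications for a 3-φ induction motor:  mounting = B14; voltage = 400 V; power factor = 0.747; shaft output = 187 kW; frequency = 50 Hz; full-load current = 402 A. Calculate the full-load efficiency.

89.9 %

P_out = 187 kW = 187000 W
P_in = √3·V_L·I_L·cosφ = 1.732 × 400 × 402 × 0.747 = 208044 W
η = P_out / P_in = 187000 / 208044 = 0.899 = 89.9%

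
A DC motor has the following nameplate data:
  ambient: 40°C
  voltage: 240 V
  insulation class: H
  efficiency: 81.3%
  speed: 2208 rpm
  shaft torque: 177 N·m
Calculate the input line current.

ω = 2π×2208/60 = 231.2 rad/s; P_out = τω = 177 × 231.2 = 40922 W
P_in = P_out / η = 40922 / 0.813 = 50335 W
I = P_in / V = 50335 / 240 = 210 A

210 A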